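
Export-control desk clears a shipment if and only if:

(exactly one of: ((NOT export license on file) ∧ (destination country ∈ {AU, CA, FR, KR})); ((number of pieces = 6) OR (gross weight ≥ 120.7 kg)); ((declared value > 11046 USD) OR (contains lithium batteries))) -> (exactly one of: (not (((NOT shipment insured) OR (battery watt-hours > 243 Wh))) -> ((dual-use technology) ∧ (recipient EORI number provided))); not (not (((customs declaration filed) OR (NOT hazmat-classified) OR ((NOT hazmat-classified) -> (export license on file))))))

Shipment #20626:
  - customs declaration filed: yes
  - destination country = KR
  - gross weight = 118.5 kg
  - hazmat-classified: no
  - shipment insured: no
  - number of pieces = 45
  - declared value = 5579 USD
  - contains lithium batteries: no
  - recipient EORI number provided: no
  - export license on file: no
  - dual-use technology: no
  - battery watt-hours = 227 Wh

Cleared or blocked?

Blocked

Atomic conditions:
  NOT export license on file: no → true
  destination country ∈ {AU, CA, FR, KR}: KR is in the set → true
  number of pieces = 6: 45 == 6 is false
  gross weight ≥ 120.7 kg: 118.5 ≥ 120.7 is false
  declared value > 11046 USD: 5579 > 11046 is false
  contains lithium batteries: no → false
  NOT shipment insured: no → true
  battery watt-hours > 243 Wh: 227 > 243 is false
  dual-use technology: no → false
  recipient EORI number provided: no → false
  customs declaration filed: yes → true
  NOT hazmat-classified: no → true
  export license on file: no → false
Combine:
[1.1] true AND true = true
[1.2] false OR false = false
[1.3] false OR false = false
[1] exactly-one(true, false, false) = true
[2.1.1.1] true OR false = true
[2.1.1] NOT true = false
[2.1.2] false AND false = false
[2.1] false → false (antecedent false ⇒ implication holds) = true
[2.2.1.1.3] true → false = false
[2.2.1.1] true OR true OR false = true
[2.2.1] NOT true = false
[2.2] NOT false = true
[2] exactly-one(true, true) = false
[root] true → false = false
Overall: false → blocked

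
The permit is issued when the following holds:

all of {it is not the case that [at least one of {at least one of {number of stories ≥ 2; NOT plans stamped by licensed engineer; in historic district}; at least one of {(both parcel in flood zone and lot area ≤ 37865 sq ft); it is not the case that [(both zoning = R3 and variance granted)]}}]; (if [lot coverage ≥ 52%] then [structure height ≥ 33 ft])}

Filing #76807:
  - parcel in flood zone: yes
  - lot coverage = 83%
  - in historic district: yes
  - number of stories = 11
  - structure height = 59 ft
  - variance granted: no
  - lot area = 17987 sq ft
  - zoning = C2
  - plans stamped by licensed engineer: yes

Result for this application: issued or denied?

Denied

Atomic conditions:
  number of stories ≥ 2: 11 ≥ 2 is true
  NOT plans stamped by licensed engineer: yes → false
  in historic district: yes → true
  parcel in flood zone: yes → true
  lot area ≤ 37865 sq ft: 17987 ≤ 37865 is true
  zoning = R3: C2 == R3 is false
  variance granted: no → false
  lot coverage ≥ 52%: 83 ≥ 52 is true
  structure height ≥ 33 ft: 59 ≥ 33 is true
Combine:
[1.1.1] true OR false OR true = true
[1.1.2.1] true AND true = true
[1.1.2.2.1] false AND false = false
[1.1.2.2] NOT false = true
[1.1.2] true OR true = true
[1.1] true OR true = true
[1] NOT true = false
[2] true → true = true
[root] false AND true = false
Overall: false → denied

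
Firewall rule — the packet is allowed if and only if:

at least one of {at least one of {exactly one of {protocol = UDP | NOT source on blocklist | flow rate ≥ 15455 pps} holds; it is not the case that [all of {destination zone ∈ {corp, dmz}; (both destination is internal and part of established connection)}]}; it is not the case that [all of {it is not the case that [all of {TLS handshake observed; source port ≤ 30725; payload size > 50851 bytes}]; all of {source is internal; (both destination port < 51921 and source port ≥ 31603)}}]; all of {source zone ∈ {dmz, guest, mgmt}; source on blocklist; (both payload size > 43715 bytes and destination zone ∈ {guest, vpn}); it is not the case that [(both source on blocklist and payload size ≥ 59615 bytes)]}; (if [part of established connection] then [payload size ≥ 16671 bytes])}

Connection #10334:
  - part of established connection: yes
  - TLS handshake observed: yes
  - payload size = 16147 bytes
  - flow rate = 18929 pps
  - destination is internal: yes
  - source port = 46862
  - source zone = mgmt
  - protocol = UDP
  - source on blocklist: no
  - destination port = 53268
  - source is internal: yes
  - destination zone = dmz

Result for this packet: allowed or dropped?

Allowed

Atomic conditions:
  protocol = UDP: UDP == UDP is true
  NOT source on blocklist: no → true
  flow rate ≥ 15455 pps: 18929 ≥ 15455 is true
  destination zone ∈ {corp, dmz}: dmz is in the set → true
  destination is internal: yes → true
  part of established connection: yes → true
  TLS handshake observed: yes → true
  source port ≤ 30725: 46862 ≤ 30725 is false
  payload size > 50851 bytes: 16147 > 50851 is false
  source is internal: yes → true
  destination port < 51921: 53268 < 51921 is false
  source port ≥ 31603: 46862 ≥ 31603 is true
  source zone ∈ {dmz, guest, mgmt}: mgmt is in the set → true
  source on blocklist: no → false
  payload size > 43715 bytes: 16147 > 43715 is false
  destination zone ∈ {guest, vpn}: dmz is not in the set → false
  payload size ≥ 59615 bytes: 16147 ≥ 59615 is false
  payload size ≥ 16671 bytes: 16147 ≥ 16671 is false
Combine:
[1.1] exactly-one(true, true, true) = false
[1.2.1.2] true AND true = true
[1.2.1] true AND true = true
[1.2] NOT true = false
[1] false OR false = false
[2.1.1.1] true AND false AND false = false
[2.1.1] NOT false = true
[2.1.2.2] false AND true = false
[2.1.2] true AND false = false
[2.1] true AND false = false
[2] NOT false = true
[3.3] false AND false = false
[3.4.1] false AND false = false
[3.4] NOT false = true
[3] true AND false AND false AND true = false
[4] true → false = false
[root] false OR true OR false OR false = true
Overall: true → allowed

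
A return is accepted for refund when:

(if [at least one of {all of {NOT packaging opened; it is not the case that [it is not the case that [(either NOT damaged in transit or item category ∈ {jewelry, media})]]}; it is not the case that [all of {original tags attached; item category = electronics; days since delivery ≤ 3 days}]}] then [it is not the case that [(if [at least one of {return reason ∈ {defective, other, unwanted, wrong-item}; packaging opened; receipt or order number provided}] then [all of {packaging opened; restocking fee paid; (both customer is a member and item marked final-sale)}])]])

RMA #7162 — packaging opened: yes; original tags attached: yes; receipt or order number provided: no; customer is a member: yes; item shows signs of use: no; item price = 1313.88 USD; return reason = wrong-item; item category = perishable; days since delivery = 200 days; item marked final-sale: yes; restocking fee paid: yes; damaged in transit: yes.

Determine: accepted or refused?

Refused

Atomic conditions:
  NOT packaging opened: yes → false
  NOT damaged in transit: yes → false
  item category ∈ {jewelry, media}: perishable is not in the set → false
  original tags attached: yes → true
  item category = electronics: perishable == electronics is false
  days since delivery ≤ 3 days: 200 ≤ 3 is false
  return reason ∈ {defective, other, unwanted, wrong-item}: wrong-item is in the set → true
  packaging opened: yes → true
  receipt or order number provided: no → false
  restocking fee paid: yes → true
  customer is a member: yes → true
  item marked final-sale: yes → true
Combine:
[1.1.2.1.1] false OR false = false
[1.1.2.1] NOT false = true
[1.1.2] NOT true = false
[1.1] false AND false = false
[1.2.1] true AND false AND false = false
[1.2] NOT false = true
[1] false OR true = true
[2.1.1] true OR true OR false = true
[2.1.2.3] true AND true = true
[2.1.2] true AND true AND true = true
[2.1] true → true = true
[2] NOT true = false
[root] true → false = false
Overall: false → refused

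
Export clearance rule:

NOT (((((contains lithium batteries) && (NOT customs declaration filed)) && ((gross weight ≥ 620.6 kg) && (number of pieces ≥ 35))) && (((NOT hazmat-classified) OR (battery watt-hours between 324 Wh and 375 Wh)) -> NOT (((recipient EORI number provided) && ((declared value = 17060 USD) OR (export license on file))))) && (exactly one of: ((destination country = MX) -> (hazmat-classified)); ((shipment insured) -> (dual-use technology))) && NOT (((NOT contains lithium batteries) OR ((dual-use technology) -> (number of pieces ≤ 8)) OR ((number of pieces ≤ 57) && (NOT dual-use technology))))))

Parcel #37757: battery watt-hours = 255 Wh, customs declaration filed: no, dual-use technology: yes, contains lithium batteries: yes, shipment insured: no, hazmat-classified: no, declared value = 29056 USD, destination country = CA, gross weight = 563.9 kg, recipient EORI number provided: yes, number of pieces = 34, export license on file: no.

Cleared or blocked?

Cleared

Atomic conditions:
  contains lithium batteries: yes → true
  NOT customs declaration filed: no → true
  gross weight ≥ 620.6 kg: 563.9 ≥ 620.6 is false
  number of pieces ≥ 35: 34 ≥ 35 is false
  NOT hazmat-classified: no → true
  battery watt-hours between 324 Wh and 375 Wh: 255 in [324, 375] is false
  recipient EORI number provided: yes → true
  declared value = 17060 USD: 29056 == 17060 is false
  export license on file: no → false
  destination country = MX: CA == MX is false
  hazmat-classified: no → false
  shipment insured: no → false
  dual-use technology: yes → true
  NOT contains lithium batteries: yes → false
  number of pieces ≤ 8: 34 ≤ 8 is false
  number of pieces ≤ 57: 34 ≤ 57 is true
  NOT dual-use technology: yes → false
Combine:
[1.1.1] true AND true = true
[1.1.2] false AND false = false
[1.1] true AND false = false
[1.2.1] true OR false = true
[1.2.2.1.2] false OR false = false
[1.2.2.1] true AND false = false
[1.2.2] NOT false = true
[1.2] true → true = true
[1.3.1] false → false (antecedent false ⇒ implication holds) = true
[1.3.2] false → true (antecedent false ⇒ implication holds) = true
[1.3] exactly-one(true, true) = false
[1.4.1.2] true → false = false
[1.4.1.3] true AND false = false
[1.4.1] false OR false OR false = false
[1.4] NOT false = true
[1] false AND true AND false AND true = false
[root] NOT false = true
Overall: true → cleared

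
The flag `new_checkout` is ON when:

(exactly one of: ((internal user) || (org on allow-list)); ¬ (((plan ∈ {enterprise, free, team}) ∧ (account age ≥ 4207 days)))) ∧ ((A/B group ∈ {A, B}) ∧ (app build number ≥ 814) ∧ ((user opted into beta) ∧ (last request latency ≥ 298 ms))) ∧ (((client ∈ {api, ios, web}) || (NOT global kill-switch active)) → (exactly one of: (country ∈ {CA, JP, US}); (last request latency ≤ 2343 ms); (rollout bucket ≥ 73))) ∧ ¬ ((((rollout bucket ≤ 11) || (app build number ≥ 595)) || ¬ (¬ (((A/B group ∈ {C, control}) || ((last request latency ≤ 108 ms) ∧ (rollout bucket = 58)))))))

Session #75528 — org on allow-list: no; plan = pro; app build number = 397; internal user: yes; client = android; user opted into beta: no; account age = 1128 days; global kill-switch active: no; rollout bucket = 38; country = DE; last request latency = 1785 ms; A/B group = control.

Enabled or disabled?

Atomic conditions:
  internal user: yes → true
  org on allow-list: no → false
  plan ∈ {enterprise, free, team}: pro is not in the set → false
  account age ≥ 4207 days: 1128 ≥ 4207 is false
  A/B group ∈ {A, B}: control is not in the set → false
  app build number ≥ 814: 397 ≥ 814 is false
  user opted into beta: no → false
  last request latency ≥ 298 ms: 1785 ≥ 298 is true
  client ∈ {api, ios, web}: android is not in the set → false
  NOT global kill-switch active: no → true
  country ∈ {CA, JP, US}: DE is not in the set → false
  last request latency ≤ 2343 ms: 1785 ≤ 2343 is true
  rollout bucket ≥ 73: 38 ≥ 73 is false
  rollout bucket ≤ 11: 38 ≤ 11 is false
  app build number ≥ 595: 397 ≥ 595 is false
  A/B group ∈ {C, control}: control is in the set → true
  last request latency ≤ 108 ms: 1785 ≤ 108 is false
  rollout bucket = 58: 38 == 58 is false
Combine:
[1.1] true OR false = true
[1.2.1] false AND false = false
[1.2] NOT false = true
[1] exactly-one(true, true) = false
[2.3] false AND true = false
[2] false AND false AND false = false
[3.1] false OR true = true
[3.2] exactly-one(false, true, false) = true
[3] true → true = true
[4.1.1] false OR false = false
[4.1.2.1.1.2] false AND false = false
[4.1.2.1.1] true OR false = true
[4.1.2.1] NOT true = false
[4.1.2] NOT false = true
[4.1] false OR true = true
[4] NOT true = false
[root] false AND false AND true AND false = false
Overall: false → disabled

Disabled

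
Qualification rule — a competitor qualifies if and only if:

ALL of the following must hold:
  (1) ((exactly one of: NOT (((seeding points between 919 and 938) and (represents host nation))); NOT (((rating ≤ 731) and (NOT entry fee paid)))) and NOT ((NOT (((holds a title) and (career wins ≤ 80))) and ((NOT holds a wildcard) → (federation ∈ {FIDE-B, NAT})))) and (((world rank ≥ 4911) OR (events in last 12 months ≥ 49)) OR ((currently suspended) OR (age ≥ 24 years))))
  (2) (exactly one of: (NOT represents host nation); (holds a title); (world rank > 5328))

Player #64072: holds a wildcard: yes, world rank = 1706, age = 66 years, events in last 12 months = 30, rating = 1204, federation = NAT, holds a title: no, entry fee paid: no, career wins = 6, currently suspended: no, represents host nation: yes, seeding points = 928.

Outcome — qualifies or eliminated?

Eliminated

Atomic conditions:
  seeding points between 919 and 938: 928 in [919, 938] is true
  represents host nation: yes → true
  rating ≤ 731: 1204 ≤ 731 is false
  NOT entry fee paid: no → true
  holds a title: no → false
  career wins ≤ 80: 6 ≤ 80 is true
  NOT holds a wildcard: yes → false
  federation ∈ {FIDE-B, NAT}: NAT is in the set → true
  world rank ≥ 4911: 1706 ≥ 4911 is false
  events in last 12 months ≥ 49: 30 ≥ 49 is false
  currently suspended: no → false
  age ≥ 24 years: 66 ≥ 24 is true
  NOT represents host nation: yes → false
  world rank > 5328: 1706 > 5328 is false
Combine:
[1.1.1.1] true AND true = true
[1.1.1] NOT true = false
[1.1.2.1] false AND true = false
[1.1.2] NOT false = true
[1.1] exactly-one(false, true) = true
[1.2.1.1.1] false AND true = false
[1.2.1.1] NOT false = true
[1.2.1.2] false → true (antecedent false ⇒ implication holds) = true
[1.2.1] true AND true = true
[1.2] NOT true = false
[1.3.1] false OR false = false
[1.3.2] false OR true = true
[1.3] false OR true = true
[1] true AND false AND true = false
[2] exactly-one(false, false, false) = false
[root] false AND false = false
Overall: false → eliminated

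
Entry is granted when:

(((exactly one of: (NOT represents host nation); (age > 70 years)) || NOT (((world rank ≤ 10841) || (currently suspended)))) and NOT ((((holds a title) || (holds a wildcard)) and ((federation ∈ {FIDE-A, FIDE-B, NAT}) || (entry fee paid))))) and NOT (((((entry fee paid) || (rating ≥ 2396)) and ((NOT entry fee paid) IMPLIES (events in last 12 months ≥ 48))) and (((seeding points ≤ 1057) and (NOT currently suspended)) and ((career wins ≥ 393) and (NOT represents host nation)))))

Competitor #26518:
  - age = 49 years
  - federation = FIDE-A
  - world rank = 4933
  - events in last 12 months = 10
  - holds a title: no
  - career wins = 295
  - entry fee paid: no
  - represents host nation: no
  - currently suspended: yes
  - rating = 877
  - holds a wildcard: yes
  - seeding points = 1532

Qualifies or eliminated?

Atomic conditions:
  NOT represents host nation: no → true
  age > 70 years: 49 > 70 is false
  world rank ≤ 10841: 4933 ≤ 10841 is true
  currently suspended: yes → true
  holds a title: no → false
  holds a wildcard: yes → true
  federation ∈ {FIDE-A, FIDE-B, NAT}: FIDE-A is in the set → true
  entry fee paid: no → false
  rating ≥ 2396: 877 ≥ 2396 is false
  NOT entry fee paid: no → true
  events in last 12 months ≥ 48: 10 ≥ 48 is false
  seeding points ≤ 1057: 1532 ≤ 1057 is false
  NOT currently suspended: yes → false
  career wins ≥ 393: 295 ≥ 393 is false
Combine:
[1.1.1] exactly-one(true, false) = true
[1.1.2.1] true OR true = true
[1.1.2] NOT true = false
[1.1] true OR false = true
[1.2.1.1] false OR true = true
[1.2.1.2] true OR false = true
[1.2.1] true AND true = true
[1.2] NOT true = false
[1] true AND false = false
[2.1.1.1] false OR false = false
[2.1.1.2] true → false = false
[2.1.1] false AND false = false
[2.1.2.1] false AND false = false
[2.1.2.2] false AND true = false
[2.1.2] false AND false = false
[2.1] false AND false = false
[2] NOT false = true
[root] false AND true = false
Overall: false → eliminated

Eliminated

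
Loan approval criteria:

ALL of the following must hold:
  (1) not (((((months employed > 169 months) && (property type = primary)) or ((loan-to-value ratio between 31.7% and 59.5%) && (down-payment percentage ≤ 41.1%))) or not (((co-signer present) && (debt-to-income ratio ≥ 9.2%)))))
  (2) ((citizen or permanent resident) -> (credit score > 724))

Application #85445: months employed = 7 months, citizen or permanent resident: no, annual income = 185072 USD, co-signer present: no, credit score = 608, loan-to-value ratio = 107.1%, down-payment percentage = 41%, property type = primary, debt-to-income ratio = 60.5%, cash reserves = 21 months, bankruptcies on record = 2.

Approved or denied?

Atomic conditions:
  months employed > 169 months: 7 > 169 is false
  property type = primary: primary == primary is true
  loan-to-value ratio between 31.7% and 59.5%: 107.1 in [31.7, 59.5] is false
  down-payment percentage ≤ 41.1%: 41 ≤ 41.1 is true
  co-signer present: no → false
  debt-to-income ratio ≥ 9.2%: 60.5 ≥ 9.2 is true
  citizen or permanent resident: no → false
  credit score > 724: 608 > 724 is false
Combine:
[1.1.1.1] false AND true = false
[1.1.1.2] false AND true = false
[1.1.1] false OR false = false
[1.1.2.1] false AND true = false
[1.1.2] NOT false = true
[1.1] false OR true = true
[1] NOT true = false
[2] false → false (antecedent false ⇒ implication holds) = true
[root] false AND true = false
Overall: false → denied

Denied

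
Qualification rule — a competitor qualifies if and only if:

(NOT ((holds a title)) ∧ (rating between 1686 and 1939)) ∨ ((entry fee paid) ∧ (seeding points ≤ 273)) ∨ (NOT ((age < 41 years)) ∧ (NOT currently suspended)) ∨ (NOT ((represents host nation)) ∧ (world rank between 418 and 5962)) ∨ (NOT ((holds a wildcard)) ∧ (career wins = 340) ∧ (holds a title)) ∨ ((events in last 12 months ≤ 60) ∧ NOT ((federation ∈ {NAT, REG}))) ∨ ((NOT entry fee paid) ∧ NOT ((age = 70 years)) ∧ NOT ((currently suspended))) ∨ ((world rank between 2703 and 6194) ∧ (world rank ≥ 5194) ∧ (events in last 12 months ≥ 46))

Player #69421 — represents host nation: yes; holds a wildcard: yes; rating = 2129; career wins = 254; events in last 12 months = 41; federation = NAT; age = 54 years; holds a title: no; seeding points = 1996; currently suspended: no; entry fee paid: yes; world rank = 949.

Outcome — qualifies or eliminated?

Atomic conditions:
  holds a title: no → false
  rating between 1686 and 1939: 2129 in [1686, 1939] is false
  entry fee paid: yes → true
  seeding points ≤ 273: 1996 ≤ 273 is false
  age < 41 years: 54 < 41 is false
  NOT currently suspended: no → true
  represents host nation: yes → true
  world rank between 418 and 5962: 949 in [418, 5962] is true
  holds a wildcard: yes → true
  career wins = 340: 254 == 340 is false
  events in last 12 months ≤ 60: 41 ≤ 60 is true
  federation ∈ {NAT, REG}: NAT is in the set → true
  NOT entry fee paid: yes → false
  age = 70 years: 54 == 70 is false
  currently suspended: no → false
  world rank between 2703 and 6194: 949 in [2703, 6194] is false
  world rank ≥ 5194: 949 ≥ 5194 is false
  events in last 12 months ≥ 46: 41 ≥ 46 is false
Combine:
[1.1] NOT false = true
[1] true AND false = false
[2] true AND false = false
[3.1] NOT false = true
[3] true AND true = true
[4.1] NOT true = false
[4] false AND true = false
[5.1] NOT true = false
[5] false AND false AND false = false
[6.2] NOT true = false
[6] true AND false = false
[7.2] NOT false = true
[7.3] NOT false = true
[7] false AND true AND true = false
[8] false AND false AND false = false
[root] false OR false OR true OR false OR false OR false OR false OR false = true
Overall: true → qualifies

Qualifies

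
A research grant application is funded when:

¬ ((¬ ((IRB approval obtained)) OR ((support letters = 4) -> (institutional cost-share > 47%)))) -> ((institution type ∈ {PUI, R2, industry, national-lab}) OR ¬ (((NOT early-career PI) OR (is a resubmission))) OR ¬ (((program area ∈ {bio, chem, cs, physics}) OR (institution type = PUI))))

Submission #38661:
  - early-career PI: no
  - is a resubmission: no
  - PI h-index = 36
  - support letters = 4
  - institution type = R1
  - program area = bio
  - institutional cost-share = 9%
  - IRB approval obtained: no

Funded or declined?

Atomic conditions:
  IRB approval obtained: no → false
  support letters = 4: 4 == 4 is true
  institutional cost-share > 47%: 9 > 47 is false
  institution type ∈ {PUI, R2, industry, national-lab}: R1 is not in the set → false
  NOT early-career PI: no → true
  is a resubmission: no → false
  program area ∈ {bio, chem, cs, physics}: bio is in the set → true
  institution type = PUI: R1 == PUI is false
Combine:
[1.1.1] NOT false = true
[1.1.2] true → false = false
[1.1] true OR false = true
[1] NOT true = false
[2.2.1] true OR false = true
[2.2] NOT true = false
[2.3.1] true OR false = true
[2.3] NOT true = false
[2] false OR false OR false = false
[root] false → false (antecedent false ⇒ implication holds) = true
Overall: true → funded

Funded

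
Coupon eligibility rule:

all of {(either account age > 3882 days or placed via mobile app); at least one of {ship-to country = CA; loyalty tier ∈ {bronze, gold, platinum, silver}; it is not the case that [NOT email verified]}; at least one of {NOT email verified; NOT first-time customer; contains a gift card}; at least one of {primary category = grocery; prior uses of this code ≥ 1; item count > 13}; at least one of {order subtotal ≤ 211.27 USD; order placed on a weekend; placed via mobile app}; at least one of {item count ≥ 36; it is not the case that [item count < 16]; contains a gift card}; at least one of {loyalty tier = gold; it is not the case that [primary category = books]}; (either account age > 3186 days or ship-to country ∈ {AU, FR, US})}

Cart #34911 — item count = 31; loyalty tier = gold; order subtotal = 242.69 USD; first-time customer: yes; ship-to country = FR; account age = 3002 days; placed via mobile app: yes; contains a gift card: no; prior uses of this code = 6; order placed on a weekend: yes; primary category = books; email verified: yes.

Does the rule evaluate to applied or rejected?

Atomic conditions:
  account age > 3882 days: 3002 > 3882 is false
  placed via mobile app: yes → true
  ship-to country = CA: FR == CA is false
  loyalty tier ∈ {bronze, gold, platinum, silver}: gold is in the set → true
  NOT email verified: yes → false
  NOT first-time customer: yes → false
  contains a gift card: no → false
  primary category = grocery: books == grocery is false
  prior uses of this code ≥ 1: 6 ≥ 1 is true
  item count > 13: 31 > 13 is true
  order subtotal ≤ 211.27 USD: 242.69 ≤ 211.27 is false
  order placed on a weekend: yes → true
  item count ≥ 36: 31 ≥ 36 is false
  item count < 16: 31 < 16 is false
  loyalty tier = gold: gold == gold is true
  primary category = books: books == books is true
  account age > 3186 days: 3002 > 3186 is false
  ship-to country ∈ {AU, FR, US}: FR is in the set → true
Combine:
[1] false OR true = true
[2.3] NOT false = true
[2] false OR true OR true = true
[3] false OR false OR false = false
[4] false OR true OR true = true
[5] false OR true OR true = true
[6.2] NOT false = true
[6] false OR true OR false = true
[7.2] NOT true = false
[7] true OR false = true
[8] false OR true = true
[root] true AND true AND false AND true AND true AND true AND true AND true = false
Overall: false → rejected

Rejected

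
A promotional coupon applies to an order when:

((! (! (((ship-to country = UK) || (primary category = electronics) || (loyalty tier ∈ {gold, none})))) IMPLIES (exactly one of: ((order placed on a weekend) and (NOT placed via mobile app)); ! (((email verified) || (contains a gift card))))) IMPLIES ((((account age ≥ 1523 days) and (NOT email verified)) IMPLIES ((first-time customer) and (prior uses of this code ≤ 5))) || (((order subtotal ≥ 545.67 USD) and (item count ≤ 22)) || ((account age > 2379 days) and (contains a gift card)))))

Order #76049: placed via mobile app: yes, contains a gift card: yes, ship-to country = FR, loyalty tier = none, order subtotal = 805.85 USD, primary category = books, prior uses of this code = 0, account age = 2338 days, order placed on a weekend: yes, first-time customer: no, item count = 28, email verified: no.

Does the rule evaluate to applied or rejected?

Atomic conditions:
  ship-to country = UK: FR == UK is false
  primary category = electronics: books == electronics is false
  loyalty tier ∈ {gold, none}: none is in the set → true
  order placed on a weekend: yes → true
  NOT placed via mobile app: yes → false
  email verified: no → false
  contains a gift card: yes → true
  account age ≥ 1523 days: 2338 ≥ 1523 is true
  NOT email verified: no → true
  first-time customer: no → false
  prior uses of this code ≤ 5: 0 ≤ 5 is true
  order subtotal ≥ 545.67 USD: 805.85 ≥ 545.67 is true
  item count ≤ 22: 28 ≤ 22 is false
  account age > 2379 days: 2338 > 2379 is false
Combine:
[1.1.1.1] false OR false OR true = true
[1.1.1] NOT true = false
[1.1] NOT false = true
[1.2.1] true AND false = false
[1.2.2.1] false OR true = true
[1.2.2] NOT true = false
[1.2] exactly-one(false, false) = false
[1] true → false = false
[2.1.1] true AND true = true
[2.1.2] false AND true = false
[2.1] true → false = false
[2.2.1] true AND false = false
[2.2.2] false AND true = false
[2.2] false OR false = false
[2] false OR false = false
[root] false → false (antecedent false ⇒ implication holds) = true
Overall: true → applied

Applied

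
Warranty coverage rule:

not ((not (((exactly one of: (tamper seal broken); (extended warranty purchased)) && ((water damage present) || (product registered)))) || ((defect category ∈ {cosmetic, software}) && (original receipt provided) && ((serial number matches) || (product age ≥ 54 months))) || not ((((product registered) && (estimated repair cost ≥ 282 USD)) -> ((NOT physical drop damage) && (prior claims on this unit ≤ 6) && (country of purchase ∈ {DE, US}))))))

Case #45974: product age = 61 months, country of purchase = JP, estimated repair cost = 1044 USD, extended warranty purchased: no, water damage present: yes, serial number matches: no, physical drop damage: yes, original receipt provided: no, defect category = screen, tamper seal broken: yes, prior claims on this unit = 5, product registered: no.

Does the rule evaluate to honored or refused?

Honored

Atomic conditions:
  tamper seal broken: yes → true
  extended warranty purchased: no → false
  water damage present: yes → true
  product registered: no → false
  defect category ∈ {cosmetic, software}: screen is not in the set → false
  original receipt provided: no → false
  serial number matches: no → false
  product age ≥ 54 months: 61 ≥ 54 is true
  estimated repair cost ≥ 282 USD: 1044 ≥ 282 is true
  NOT physical drop damage: yes → false
  prior claims on this unit ≤ 6: 5 ≤ 6 is true
  country of purchase ∈ {DE, US}: JP is not in the set → false
Combine:
[1.1.1.1] exactly-one(true, false) = true
[1.1.1.2] true OR false = true
[1.1.1] true AND true = true
[1.1] NOT true = false
[1.2.3] false OR true = true
[1.2] false AND false AND true = false
[1.3.1.1] false AND true = false
[1.3.1.2] false AND true AND false = false
[1.3.1] false → false (antecedent false ⇒ implication holds) = true
[1.3] NOT true = false
[1] false OR false OR false = false
[root] NOT false = true
Overall: true → honored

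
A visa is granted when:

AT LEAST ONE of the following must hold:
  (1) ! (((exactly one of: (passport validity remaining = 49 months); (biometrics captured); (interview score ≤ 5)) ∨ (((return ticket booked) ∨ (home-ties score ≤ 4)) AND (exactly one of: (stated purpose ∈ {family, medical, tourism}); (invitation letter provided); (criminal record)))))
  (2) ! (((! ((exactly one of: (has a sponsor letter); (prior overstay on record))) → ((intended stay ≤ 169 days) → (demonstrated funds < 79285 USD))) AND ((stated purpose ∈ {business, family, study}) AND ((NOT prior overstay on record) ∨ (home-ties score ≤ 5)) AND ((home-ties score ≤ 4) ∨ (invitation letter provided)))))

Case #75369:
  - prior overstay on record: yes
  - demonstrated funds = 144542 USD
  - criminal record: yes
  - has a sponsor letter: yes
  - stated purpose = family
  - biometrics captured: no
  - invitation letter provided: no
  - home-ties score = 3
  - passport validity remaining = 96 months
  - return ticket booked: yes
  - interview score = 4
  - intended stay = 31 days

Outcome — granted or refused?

Atomic conditions:
  passport validity remaining = 49 months: 96 == 49 is false
  biometrics captured: no → false
  interview score ≤ 5: 4 ≤ 5 is true
  return ticket booked: yes → true
  home-ties score ≤ 4: 3 ≤ 4 is true
  stated purpose ∈ {family, medical, tourism}: family is in the set → true
  invitation letter provided: no → false
  criminal record: yes → true
  has a sponsor letter: yes → true
  prior overstay on record: yes → true
  intended stay ≤ 169 days: 31 ≤ 169 is true
  demonstrated funds < 79285 USD: 144542 < 79285 is false
  stated purpose ∈ {business, family, study}: family is in the set → true
  NOT prior overstay on record: yes → false
  home-ties score ≤ 5: 3 ≤ 5 is true
Combine:
[1.1.1] exactly-one(false, false, true) = true
[1.1.2.1] true OR true = true
[1.1.2.2] exactly-one(true, false, true) = false
[1.1.2] true AND false = false
[1.1] true OR false = true
[1] NOT true = false
[2.1.1.1.1] exactly-one(true, true) = false
[2.1.1.1] NOT false = true
[2.1.1.2] true → false = false
[2.1.1] true → false = false
[2.1.2.2] false OR true = true
[2.1.2.3] true OR false = true
[2.1.2] true AND true AND true = true
[2.1] false AND true = false
[2] NOT false = true
[root] false OR true = true
Overall: true → granted

Granted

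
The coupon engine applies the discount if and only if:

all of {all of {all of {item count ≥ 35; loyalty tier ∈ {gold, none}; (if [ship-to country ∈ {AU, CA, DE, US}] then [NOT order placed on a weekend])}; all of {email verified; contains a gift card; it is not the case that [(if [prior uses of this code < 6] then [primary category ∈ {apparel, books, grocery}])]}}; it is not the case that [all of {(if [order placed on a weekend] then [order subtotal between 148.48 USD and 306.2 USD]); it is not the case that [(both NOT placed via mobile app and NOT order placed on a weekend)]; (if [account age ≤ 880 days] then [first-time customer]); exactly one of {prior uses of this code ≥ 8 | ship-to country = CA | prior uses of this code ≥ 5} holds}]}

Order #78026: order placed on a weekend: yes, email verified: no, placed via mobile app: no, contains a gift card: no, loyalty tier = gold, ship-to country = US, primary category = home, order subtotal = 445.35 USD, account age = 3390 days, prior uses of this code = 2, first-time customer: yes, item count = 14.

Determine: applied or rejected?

Atomic conditions:
  item count ≥ 35: 14 ≥ 35 is false
  loyalty tier ∈ {gold, none}: gold is in the set → true
  ship-to country ∈ {AU, CA, DE, US}: US is in the set → true
  NOT order placed on a weekend: yes → false
  email verified: no → false
  contains a gift card: no → false
  prior uses of this code < 6: 2 < 6 is true
  primary category ∈ {apparel, books, grocery}: home is not in the set → false
  order placed on a weekend: yes → true
  order subtotal between 148.48 USD and 306.2 USD: 445.35 in [148.48, 306.2] is false
  NOT placed via mobile app: no → true
  account age ≤ 880 days: 3390 ≤ 880 is false
  first-time customer: yes → true
  prior uses of this code ≥ 8: 2 ≥ 8 is false
  ship-to country = CA: US == CA is false
  prior uses of this code ≥ 5: 2 ≥ 5 is false
Combine:
[1.1.3] true → false = false
[1.1] false AND true AND false = false
[1.2.3.1] true → false = false
[1.2.3] NOT false = true
[1.2] false AND false AND true = false
[1] false AND false = false
[2.1.1] true → false = false
[2.1.2.1] true AND false = false
[2.1.2] NOT false = true
[2.1.3] false → true (antecedent false ⇒ implication holds) = true
[2.1.4] exactly-one(false, false, false) = false
[2.1] false AND true AND true AND false = false
[2] NOT false = true
[root] false AND true = false
Overall: false → rejected

Rejected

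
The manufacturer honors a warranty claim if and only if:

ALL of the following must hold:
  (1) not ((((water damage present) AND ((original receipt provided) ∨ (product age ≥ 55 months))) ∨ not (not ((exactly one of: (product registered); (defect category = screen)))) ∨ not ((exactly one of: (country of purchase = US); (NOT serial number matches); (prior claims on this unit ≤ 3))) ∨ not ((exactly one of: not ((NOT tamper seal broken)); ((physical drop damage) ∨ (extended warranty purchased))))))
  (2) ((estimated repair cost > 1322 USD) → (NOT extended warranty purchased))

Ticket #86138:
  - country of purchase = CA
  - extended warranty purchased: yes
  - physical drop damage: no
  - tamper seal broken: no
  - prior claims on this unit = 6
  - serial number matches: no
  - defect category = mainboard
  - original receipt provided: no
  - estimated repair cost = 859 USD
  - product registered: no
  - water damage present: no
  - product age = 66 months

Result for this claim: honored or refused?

Atomic conditions:
  water damage present: no → false
  original receipt provided: no → false
  product age ≥ 55 months: 66 ≥ 55 is true
  product registered: no → false
  defect category = screen: mainboard == screen is false
  country of purchase = US: CA == US is false
  NOT serial number matches: no → true
  prior claims on this unit ≤ 3: 6 ≤ 3 is false
  NOT tamper seal broken: no → true
  physical drop damage: no → false
  extended warranty purchased: yes → true
  estimated repair cost > 1322 USD: 859 > 1322 is false
  NOT extended warranty purchased: yes → false
Combine:
[1.1.1.2] false OR true = true
[1.1.1] false AND true = false
[1.1.2.1.1] exactly-one(false, false) = false
[1.1.2.1] NOT false = true
[1.1.2] NOT true = false
[1.1.3.1] exactly-one(false, true, false) = true
[1.1.3] NOT true = false
[1.1.4.1.1] NOT true = false
[1.1.4.1.2] false OR true = true
[1.1.4.1] exactly-one(false, true) = true
[1.1.4] NOT true = false
[1.1] false OR false OR false OR false = false
[1] NOT false = true
[2] false → false (antecedent false ⇒ implication holds) = true
[root] true AND true = true
Overall: true → honored

Honored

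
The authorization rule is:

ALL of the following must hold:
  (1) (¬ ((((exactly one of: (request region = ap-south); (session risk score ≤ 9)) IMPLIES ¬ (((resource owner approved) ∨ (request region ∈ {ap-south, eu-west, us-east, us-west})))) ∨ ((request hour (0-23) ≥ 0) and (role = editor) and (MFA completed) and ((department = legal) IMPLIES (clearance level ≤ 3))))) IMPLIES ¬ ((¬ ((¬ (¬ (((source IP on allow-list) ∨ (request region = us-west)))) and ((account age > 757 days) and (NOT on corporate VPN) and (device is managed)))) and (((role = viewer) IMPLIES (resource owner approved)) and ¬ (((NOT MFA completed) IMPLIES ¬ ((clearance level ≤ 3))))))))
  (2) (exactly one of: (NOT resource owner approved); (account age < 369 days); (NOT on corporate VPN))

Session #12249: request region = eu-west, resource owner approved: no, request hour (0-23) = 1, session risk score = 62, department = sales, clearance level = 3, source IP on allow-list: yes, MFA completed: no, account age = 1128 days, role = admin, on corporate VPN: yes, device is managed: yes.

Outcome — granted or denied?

Atomic conditions:
  request region = ap-south: eu-west == ap-south is false
  session risk score ≤ 9: 62 ≤ 9 is false
  resource owner approved: no → false
  request region ∈ {ap-south, eu-west, us-east, us-west}: eu-west is in the set → true
  request hour (0-23) ≥ 0: 1 ≥ 0 is true
  role = editor: admin == editor is false
  MFA completed: no → false
  department = legal: sales == legal is false
  clearance level ≤ 3: 3 ≤ 3 is true
  source IP on allow-list: yes → true
  request region = us-west: eu-west == us-west is false
  account age > 757 days: 1128 > 757 is true
  NOT on corporate VPN: yes → false
  device is managed: yes → true
  role = viewer: admin == viewer is false
  NOT MFA completed: no → true
  NOT resource owner approved: no → true
  account age < 369 days: 1128 < 369 is false
Combine:
[1.1.1.1.1] exactly-one(false, false) = false
[1.1.1.1.2.1] false OR true = true
[1.1.1.1.2] NOT true = false
[1.1.1.1] false → false (antecedent false ⇒ implication holds) = true
[1.1.1.2.4] false → true (antecedent false ⇒ implication holds) = true
[1.1.1.2] true AND false AND false AND true = false
[1.1.1] true OR false = true
[1.1] NOT true = false
[1.2.1.1.1.1.1.1] true OR false = true
[1.2.1.1.1.1.1] NOT true = false
[1.2.1.1.1.1] NOT false = true
[1.2.1.1.1.2] true AND false AND true = false
[1.2.1.1.1] true AND false = false
[1.2.1.1] NOT false = true
[1.2.1.2.1] false → false (antecedent false ⇒ implication holds) = true
[1.2.1.2.2.1.2] NOT true = false
[1.2.1.2.2.1] true → false = false
[1.2.1.2.2] NOT false = true
[1.2.1.2] true AND true = true
[1.2.1] true AND true = true
[1.2] NOT true = false
[1] false → false (antecedent false ⇒ implication holds) = true
[2] exactly-one(true, false, false) = true
[root] true AND true = true
Overall: true → granted

Granted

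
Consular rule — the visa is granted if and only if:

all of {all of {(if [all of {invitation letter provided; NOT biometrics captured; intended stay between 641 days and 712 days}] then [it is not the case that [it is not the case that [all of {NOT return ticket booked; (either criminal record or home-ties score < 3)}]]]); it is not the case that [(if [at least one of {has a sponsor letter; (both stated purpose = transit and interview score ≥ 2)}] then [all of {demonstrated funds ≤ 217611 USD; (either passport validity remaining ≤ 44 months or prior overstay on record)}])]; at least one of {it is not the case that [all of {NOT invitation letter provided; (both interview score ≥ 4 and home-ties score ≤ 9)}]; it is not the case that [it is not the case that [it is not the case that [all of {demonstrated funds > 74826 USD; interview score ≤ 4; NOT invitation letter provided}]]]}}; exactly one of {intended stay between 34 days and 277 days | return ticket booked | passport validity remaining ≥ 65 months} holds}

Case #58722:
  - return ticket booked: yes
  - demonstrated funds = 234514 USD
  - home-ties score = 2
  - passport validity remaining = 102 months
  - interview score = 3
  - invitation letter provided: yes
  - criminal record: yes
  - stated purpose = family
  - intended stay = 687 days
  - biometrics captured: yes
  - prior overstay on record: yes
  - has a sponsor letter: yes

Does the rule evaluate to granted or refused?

Refused

Atomic conditions:
  invitation letter provided: yes → true
  NOT biometrics captured: yes → false
  intended stay between 641 days and 712 days: 687 in [641, 712] is true
  NOT return ticket booked: yes → false
  criminal record: yes → true
  home-ties score < 3: 2 < 3 is true
  has a sponsor letter: yes → true
  stated purpose = transit: family == transit is false
  interview score ≥ 2: 3 ≥ 2 is true
  demonstrated funds ≤ 217611 USD: 234514 ≤ 217611 is false
  passport validity remaining ≤ 44 months: 102 ≤ 44 is false
  prior overstay on record: yes → true
  NOT invitation letter provided: yes → false
  interview score ≥ 4: 3 ≥ 4 is false
  home-ties score ≤ 9: 2 ≤ 9 is true
  demonstrated funds > 74826 USD: 234514 > 74826 is true
  interview score ≤ 4: 3 ≤ 4 is true
  intended stay between 34 days and 277 days: 687 in [34, 277] is false
  return ticket booked: yes → true
  passport validity remaining ≥ 65 months: 102 ≥ 65 is true
Combine:
[1.1.1] true AND false AND true = false
[1.1.2.1.1.2] true OR true = true
[1.1.2.1.1] false AND true = false
[1.1.2.1] NOT false = true
[1.1.2] NOT true = false
[1.1] false → false (antecedent false ⇒ implication holds) = true
[1.2.1.1.2] false AND true = false
[1.2.1.1] true OR false = true
[1.2.1.2.2] false OR true = true
[1.2.1.2] false AND true = false
[1.2.1] true → false = false
[1.2] NOT false = true
[1.3.1.1.2] false AND true = false
[1.3.1.1] false AND false = false
[1.3.1] NOT false = true
[1.3.2.1.1.1] true AND true AND false = false
[1.3.2.1.1] NOT false = true
[1.3.2.1] NOT true = false
[1.3.2] NOT false = true
[1.3] true OR true = true
[1] true AND true AND true = true
[2] exactly-one(false, true, true) = false
[root] true AND false = false
Overall: false → refused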